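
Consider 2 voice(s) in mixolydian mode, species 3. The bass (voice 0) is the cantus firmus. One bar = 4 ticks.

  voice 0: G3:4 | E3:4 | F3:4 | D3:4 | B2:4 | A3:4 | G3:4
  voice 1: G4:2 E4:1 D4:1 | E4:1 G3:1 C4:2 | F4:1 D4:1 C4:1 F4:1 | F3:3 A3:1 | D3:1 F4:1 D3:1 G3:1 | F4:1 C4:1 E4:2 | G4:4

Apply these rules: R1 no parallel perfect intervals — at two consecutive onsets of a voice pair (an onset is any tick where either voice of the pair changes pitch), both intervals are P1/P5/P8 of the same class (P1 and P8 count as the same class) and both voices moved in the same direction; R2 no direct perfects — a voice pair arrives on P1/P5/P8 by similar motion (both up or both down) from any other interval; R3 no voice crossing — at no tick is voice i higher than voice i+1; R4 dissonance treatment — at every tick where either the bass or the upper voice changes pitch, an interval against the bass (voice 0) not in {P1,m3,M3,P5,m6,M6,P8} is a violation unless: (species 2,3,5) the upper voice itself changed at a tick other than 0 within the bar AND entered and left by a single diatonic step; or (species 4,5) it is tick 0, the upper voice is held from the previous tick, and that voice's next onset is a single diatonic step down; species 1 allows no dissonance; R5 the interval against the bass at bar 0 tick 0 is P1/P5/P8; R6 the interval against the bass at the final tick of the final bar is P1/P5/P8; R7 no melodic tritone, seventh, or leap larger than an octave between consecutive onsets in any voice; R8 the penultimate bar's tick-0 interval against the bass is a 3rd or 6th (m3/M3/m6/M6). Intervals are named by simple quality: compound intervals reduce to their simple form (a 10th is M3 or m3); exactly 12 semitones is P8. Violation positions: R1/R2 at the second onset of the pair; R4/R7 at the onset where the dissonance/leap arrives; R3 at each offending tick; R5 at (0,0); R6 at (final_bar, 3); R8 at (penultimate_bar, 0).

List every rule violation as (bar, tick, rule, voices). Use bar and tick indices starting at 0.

bar 0: v0=G3 v1=G4 downbeat P8
bar 1: v0=E3 v1=E4 downbeat P8
bar 2: v0=F3 v1=F4 downbeat P8
bar 3: v0=D3 v1=F3 downbeat m3
bar 4: v0=B2 v1=D3 downbeat m3
bar 5: v0=A3 v1=F4 downbeat m6
bar 6: v0=G3 v1=G4 downbeat P8
  -> R2 @ bar 2 tick 0 v(0, 1): E3/C4 m6 -> F3/F4 P8 similar
  -> R4 @ bar 4 tick 1 v(0, 1): B2/F4 TT untreated
  -> R7 @ bar 4 tick 1 v(1,): D3->F4 leap 15st
  -> R7 @ bar 4 tick 2 v(1,): F4->D3 leap 15st
  -> R7 @ bar 5 tick 0 v(0,): B2->A3 leap 10st
  -> R7 @ bar 5 tick 0 v(1,): G3->F4 leap 10st

(2, 0, R2, (0, 1))
(4, 1, R4, (0, 1))
(4, 1, R7, (1,))
(4, 2, R7, (1,))
(5, 0, R7, (0,))
(5, 0, R7, (1,))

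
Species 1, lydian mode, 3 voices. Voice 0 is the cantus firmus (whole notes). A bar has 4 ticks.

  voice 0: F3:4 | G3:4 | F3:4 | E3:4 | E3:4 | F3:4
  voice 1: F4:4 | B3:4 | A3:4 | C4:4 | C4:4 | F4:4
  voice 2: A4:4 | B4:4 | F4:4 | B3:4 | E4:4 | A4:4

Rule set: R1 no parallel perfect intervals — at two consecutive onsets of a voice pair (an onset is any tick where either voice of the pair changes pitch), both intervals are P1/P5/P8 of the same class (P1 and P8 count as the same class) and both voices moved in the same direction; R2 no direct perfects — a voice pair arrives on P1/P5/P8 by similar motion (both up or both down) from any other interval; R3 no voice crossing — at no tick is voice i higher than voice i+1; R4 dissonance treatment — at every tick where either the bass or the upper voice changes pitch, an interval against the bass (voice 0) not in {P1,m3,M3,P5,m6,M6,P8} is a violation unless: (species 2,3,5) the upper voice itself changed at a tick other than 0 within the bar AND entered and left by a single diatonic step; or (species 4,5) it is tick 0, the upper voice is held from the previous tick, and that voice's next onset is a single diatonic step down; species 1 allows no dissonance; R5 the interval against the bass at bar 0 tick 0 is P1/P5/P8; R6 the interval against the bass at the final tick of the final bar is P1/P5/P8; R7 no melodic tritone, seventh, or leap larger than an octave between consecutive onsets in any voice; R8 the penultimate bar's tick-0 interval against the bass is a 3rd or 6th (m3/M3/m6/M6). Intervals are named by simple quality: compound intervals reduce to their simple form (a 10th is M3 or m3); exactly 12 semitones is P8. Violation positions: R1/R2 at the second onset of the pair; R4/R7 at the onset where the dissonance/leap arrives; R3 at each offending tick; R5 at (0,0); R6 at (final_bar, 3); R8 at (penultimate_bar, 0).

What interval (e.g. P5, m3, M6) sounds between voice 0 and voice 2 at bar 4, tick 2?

P8

voice 0=E3 voice 2=E4 -> P8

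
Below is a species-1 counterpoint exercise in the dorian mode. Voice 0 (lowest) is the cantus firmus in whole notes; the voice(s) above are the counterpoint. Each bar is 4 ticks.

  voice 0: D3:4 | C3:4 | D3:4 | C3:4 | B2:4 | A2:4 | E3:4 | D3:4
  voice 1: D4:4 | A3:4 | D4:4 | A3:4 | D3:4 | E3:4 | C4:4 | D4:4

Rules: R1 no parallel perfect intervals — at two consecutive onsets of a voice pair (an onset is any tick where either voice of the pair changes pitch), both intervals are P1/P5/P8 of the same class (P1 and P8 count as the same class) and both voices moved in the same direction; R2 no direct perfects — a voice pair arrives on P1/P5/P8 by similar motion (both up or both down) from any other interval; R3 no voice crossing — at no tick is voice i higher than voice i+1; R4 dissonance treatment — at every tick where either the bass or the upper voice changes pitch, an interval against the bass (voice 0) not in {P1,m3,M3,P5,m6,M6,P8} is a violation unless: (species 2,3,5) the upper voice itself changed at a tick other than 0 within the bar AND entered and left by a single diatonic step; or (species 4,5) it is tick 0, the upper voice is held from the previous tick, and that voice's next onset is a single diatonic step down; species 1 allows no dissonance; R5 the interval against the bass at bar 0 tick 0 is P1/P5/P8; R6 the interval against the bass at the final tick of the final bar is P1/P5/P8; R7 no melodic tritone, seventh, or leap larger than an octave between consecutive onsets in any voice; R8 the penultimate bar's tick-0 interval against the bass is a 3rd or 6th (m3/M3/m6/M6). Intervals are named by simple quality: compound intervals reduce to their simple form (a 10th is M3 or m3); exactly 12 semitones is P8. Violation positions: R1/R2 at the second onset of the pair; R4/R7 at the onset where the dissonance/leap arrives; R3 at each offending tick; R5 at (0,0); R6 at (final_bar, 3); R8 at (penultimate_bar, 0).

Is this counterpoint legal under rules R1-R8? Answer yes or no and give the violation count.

No (1 violations)

bar 0: v0=D3 v1=D4 (P8)
bar 1: v0=C3 v1=A3 (M6)
bar 2: v0=D3 v1=D4 (P8)
bar 3: v0=C3 v1=A3 (M6)
bar 4: v0=B2 v1=D3 (m3)
bar 5: v0=A2 v1=E3 (P5)
bar 6: v0=E3 v1=C4 (m6)
bar 7: v0=D3 v1=D4 (P8)
  R2 @ bar2.0: C3/A3 M6 -> D3/D4 P8 similar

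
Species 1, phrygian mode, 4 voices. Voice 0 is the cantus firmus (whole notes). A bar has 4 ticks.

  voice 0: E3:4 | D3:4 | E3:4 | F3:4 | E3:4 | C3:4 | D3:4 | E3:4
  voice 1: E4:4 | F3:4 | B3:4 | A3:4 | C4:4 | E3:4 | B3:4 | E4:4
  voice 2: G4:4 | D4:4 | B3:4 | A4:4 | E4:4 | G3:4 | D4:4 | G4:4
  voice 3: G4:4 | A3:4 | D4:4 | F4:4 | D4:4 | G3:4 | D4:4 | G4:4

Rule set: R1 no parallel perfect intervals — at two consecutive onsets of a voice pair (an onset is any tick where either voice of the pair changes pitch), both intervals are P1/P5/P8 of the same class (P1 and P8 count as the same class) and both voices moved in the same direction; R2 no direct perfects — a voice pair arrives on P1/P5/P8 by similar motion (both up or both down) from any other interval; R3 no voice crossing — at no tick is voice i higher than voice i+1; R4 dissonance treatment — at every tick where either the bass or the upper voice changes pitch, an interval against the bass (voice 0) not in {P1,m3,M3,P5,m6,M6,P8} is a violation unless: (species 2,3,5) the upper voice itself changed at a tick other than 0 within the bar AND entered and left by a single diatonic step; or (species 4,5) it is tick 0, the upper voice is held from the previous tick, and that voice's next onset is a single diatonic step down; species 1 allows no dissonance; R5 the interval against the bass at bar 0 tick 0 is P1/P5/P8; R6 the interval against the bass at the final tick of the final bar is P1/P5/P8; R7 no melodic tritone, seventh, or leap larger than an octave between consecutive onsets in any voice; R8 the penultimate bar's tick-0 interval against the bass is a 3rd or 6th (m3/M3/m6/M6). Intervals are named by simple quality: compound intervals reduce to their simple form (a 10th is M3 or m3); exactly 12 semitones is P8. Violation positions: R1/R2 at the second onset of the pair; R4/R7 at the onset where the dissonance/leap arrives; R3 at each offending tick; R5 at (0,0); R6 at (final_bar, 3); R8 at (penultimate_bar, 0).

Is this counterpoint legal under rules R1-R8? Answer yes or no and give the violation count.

No (37 violations)

bar 0: v0=E3 v1=E4 v2=G4 v3=G4 (m3)
bar 1: v0=D3 v1=F3 v2=D4 v3=A3 (P5)
bar 2: v0=E3 v1=B3 v2=B3 v3=D4 (m7)
bar 3: v0=F3 v1=A3 v2=A4 v3=F4 (P8)
bar 4: v0=E3 v1=C4 v2=E4 v3=D4 (m7)
bar 5: v0=C3 v1=E3 v2=G3 v3=G3 (P5)
bar 6: v0=D3 v1=B3 v2=D4 v3=D4 (P8)
bar 7: v0=E3 v1=E4 v2=G4 v3=G4 (m3)
  R5 @ bar0.0: opens on m3
  R5 @ bar0.0: opens on m3
  R2 @ bar1.0: E3/G4 m3 -> D3/D4 P8 similar
  R2 @ bar1.0: E3/G4 m3 -> D3/A3 P5 similar
  R3 @ bar1.0: D4 above A3
  R7 @ bar1.0: E4->F3 leap 11st
  R7 @ bar1.0: G4->A3 leap 10st
  R3 @ bar1.1: D4 above A3
  R3 @ bar1.2: D4 above A3
  R3 @ bar1.3: D4 above A3
  R2 @ bar2.0: D3/F3 m3 -> E3/B3 P5 similar
  R4 @ bar2.0: E3/D4 m7 untreated
  R7 @ bar2.0: F3->B3 leap 6st
  R2 @ bar3.0: E3/D4 m7 -> F3/F4 P8 similar
  R3 @ bar3.0: A4 above F4
  R7 @ bar3.0: B3->A4 leap 10st
  R3 @ bar3.1: A4 above F4
  R3 @ bar3.2: A4 above F4
  R3 @ bar3.3: A4 above F4
  R2 @ bar4.0: F3/A4 M3 -> E3/E4 P8 similar
  R3 @ bar4.0: E4 above D4
  R4 @ bar4.0: E3/D4 m7 untreated
  R3 @ bar4.1: E4 above D4
  R3 @ bar4.2: E4 above D4
  R3 @ bar4.3: E4 above D4
  R2 @ bar5.0: E3/E4 P8 -> C3/G3 P5 similar
  R2 @ bar5.0: E3/D4 m7 -> C3/G3 P5 similar
  R2 @ bar5.0: E4/D4 M2 -> G3/G3 P1 similar
  R1 @ bar6.0: G3/G3 P1 -> D4/D4 P1 similar
  R2 @ bar6.0: C3/G3 P5 -> D3/D4 P8 similar
  R2 @ bar6.0: C3/G3 P5 -> D3/D4 P8 similar
  R8 @ bar6.0: penult P8 not 3rd/6th
  R8 @ bar6.0: penult P8 not 3rd/6th
  R1 @ bar7.0: D4/D4 P1 -> G4/G4 P1 similar
  R2 @ bar7.0: D3/B3 M6 -> E3/E4 P8 similar
  R6 @ bar7.3: closes on m3
  R6 @ bar7.3: closes on m3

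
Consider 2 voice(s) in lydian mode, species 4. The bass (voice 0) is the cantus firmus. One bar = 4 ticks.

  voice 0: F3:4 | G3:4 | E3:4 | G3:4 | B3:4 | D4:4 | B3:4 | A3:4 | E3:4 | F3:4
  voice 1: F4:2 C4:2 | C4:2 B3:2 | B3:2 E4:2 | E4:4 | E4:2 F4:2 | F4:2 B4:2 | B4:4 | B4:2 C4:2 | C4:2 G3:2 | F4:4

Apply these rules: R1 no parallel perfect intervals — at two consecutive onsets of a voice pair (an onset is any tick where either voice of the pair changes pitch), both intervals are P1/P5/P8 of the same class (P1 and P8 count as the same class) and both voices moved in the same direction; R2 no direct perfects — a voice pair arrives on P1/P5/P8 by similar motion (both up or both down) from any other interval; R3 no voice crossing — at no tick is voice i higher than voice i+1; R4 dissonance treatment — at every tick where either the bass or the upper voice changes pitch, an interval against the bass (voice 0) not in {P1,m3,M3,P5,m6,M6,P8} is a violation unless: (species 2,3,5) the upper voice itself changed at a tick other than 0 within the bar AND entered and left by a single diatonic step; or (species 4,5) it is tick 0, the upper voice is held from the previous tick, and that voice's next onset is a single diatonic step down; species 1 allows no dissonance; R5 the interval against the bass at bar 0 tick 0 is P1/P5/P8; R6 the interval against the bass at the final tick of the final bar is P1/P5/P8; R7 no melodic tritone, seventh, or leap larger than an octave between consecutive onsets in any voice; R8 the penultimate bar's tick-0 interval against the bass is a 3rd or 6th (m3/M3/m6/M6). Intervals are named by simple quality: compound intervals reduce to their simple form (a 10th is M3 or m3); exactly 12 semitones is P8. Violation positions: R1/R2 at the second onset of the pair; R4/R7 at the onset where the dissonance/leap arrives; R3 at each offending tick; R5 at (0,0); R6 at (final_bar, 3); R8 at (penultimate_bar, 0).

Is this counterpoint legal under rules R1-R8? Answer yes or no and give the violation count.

bar 0: v0=F3 v1=F4 (P8)
bar 1: v0=G3 v1=C4 (P4)
bar 2: v0=E3 v1=B3 (P5)
bar 3: v0=G3 v1=E4 (M6)
bar 4: v0=B3 v1=E4 (P4)
bar 5: v0=D4 v1=F4 (m3)
bar 6: v0=B3 v1=B4 (P8)
bar 7: v0=A3 v1=B4 (M2)
bar 8: v0=E3 v1=C4 (m6)
bar 9: v0=F3 v1=F4 (P8)
  R4 @ bar4.0: B3/E4 P4 untreated
  R4 @ bar4.2: B3/F4 TT untreated
  R7 @ bar5.2: F4->B4 leap 6st
  R4 @ bar7.0: A3/B4 M2 untreated
  R7 @ bar7.2: B4->C4 leap 11st
  R2 @ bar9.0: E3/G3 m3 -> F3/F4 P8 similar
  R7 @ bar9.0: G3->F4 leap 10st

No (7 violations)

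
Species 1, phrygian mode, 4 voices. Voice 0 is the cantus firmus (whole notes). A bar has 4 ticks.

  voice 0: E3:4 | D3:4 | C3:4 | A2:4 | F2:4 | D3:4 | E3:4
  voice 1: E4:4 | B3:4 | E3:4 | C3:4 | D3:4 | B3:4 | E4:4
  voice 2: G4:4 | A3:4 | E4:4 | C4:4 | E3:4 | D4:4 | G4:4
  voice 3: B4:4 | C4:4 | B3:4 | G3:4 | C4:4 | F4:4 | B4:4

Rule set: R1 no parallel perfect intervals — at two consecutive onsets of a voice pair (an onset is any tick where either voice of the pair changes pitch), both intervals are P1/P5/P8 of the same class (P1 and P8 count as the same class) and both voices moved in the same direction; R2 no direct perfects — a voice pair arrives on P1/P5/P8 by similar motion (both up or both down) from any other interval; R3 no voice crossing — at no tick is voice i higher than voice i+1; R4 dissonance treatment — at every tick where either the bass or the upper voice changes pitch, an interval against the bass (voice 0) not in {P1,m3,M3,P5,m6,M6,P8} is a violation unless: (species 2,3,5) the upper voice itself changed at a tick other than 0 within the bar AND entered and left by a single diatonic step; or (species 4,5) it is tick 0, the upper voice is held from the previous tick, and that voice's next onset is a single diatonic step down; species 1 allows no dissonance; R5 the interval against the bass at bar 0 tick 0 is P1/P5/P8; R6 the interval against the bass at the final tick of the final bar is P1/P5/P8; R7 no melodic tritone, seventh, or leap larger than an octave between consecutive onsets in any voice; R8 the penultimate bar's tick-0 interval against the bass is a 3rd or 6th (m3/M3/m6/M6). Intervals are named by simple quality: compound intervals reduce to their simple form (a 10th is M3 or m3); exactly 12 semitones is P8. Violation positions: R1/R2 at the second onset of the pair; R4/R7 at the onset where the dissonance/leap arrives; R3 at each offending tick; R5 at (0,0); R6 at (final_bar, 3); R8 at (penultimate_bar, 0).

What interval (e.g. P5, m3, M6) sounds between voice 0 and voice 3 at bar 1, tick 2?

m7

voice 0=D3 voice 3=C4 -> m7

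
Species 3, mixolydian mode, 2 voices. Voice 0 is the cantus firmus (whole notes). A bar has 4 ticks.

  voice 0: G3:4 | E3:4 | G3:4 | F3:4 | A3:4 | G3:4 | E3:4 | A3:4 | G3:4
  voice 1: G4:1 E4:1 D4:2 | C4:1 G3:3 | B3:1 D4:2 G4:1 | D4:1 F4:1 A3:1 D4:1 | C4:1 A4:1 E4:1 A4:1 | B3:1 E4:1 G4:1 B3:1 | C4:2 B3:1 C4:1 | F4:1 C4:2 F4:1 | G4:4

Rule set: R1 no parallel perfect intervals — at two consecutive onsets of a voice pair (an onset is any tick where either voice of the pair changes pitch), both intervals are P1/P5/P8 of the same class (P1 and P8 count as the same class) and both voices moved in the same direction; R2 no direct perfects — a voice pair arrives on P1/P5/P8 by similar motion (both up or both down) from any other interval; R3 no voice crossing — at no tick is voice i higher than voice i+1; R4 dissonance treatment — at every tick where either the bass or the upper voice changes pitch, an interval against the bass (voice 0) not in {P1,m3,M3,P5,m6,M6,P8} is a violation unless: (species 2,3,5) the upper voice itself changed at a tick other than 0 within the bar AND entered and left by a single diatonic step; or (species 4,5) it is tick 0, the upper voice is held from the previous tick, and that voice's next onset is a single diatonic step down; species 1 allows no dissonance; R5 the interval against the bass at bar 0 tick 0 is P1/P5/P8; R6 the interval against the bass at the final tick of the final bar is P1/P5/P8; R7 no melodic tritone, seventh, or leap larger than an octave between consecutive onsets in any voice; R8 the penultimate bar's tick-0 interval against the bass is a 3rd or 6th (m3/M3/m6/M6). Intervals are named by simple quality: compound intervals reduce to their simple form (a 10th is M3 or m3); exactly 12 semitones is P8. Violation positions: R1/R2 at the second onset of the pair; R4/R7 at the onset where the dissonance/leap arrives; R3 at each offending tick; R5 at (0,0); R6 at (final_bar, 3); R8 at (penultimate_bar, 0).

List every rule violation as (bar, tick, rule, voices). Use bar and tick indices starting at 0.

bar 0: v0=G3 v1=G4 downbeat P8
bar 1: v0=E3 v1=C4 downbeat m6
bar 2: v0=G3 v1=B3 downbeat M3
bar 3: v0=F3 v1=D4 downbeat M6
bar 4: v0=A3 v1=C4 downbeat m3
bar 5: v0=G3 v1=B3 downbeat M3
bar 6: v0=E3 v1=C4 downbeat m6
bar 7: v0=A3 v1=F4 downbeat m6
bar 8: v0=G3 v1=G4 downbeat P8
  -> R7 @ bar 5 tick 0 v(1,): A4->B3 leap 10st

(5, 0, R7, (1,))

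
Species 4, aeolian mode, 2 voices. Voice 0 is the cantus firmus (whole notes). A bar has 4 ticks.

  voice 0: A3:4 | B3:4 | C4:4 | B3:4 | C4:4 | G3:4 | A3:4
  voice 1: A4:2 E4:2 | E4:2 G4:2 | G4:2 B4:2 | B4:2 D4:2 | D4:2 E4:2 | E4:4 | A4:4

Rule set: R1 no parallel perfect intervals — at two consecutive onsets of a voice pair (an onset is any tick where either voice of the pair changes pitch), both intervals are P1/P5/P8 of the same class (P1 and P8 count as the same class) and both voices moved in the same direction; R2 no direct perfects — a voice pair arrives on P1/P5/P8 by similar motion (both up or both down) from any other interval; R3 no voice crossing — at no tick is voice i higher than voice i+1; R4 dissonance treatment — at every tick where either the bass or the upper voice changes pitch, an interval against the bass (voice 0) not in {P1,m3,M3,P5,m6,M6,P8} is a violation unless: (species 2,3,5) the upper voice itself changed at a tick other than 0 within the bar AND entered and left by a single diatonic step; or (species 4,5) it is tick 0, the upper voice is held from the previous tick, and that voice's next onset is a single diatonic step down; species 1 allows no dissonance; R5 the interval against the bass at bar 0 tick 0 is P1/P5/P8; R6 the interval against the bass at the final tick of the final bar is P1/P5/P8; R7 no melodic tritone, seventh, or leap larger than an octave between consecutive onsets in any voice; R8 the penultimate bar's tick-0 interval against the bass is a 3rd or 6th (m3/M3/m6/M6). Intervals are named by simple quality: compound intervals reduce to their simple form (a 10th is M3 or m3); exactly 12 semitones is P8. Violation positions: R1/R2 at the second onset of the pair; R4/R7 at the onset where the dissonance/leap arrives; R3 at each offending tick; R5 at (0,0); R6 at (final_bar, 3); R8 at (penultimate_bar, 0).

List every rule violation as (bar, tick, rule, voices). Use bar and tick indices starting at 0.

bar 0: v0=A3 v1=A4 downbeat P8
bar 1: v0=B3 v1=E4 downbeat P4
bar 2: v0=C4 v1=G4 downbeat P5
bar 3: v0=B3 v1=B4 downbeat P8
bar 4: v0=C4 v1=D4 downbeat M2
bar 5: v0=G3 v1=E4 downbeat M6
bar 6: v0=A3 v1=A4 downbeat P8
  -> R4 @ bar 1 tick 0 v(0, 1): B3/E4 P4 untreated
  -> R4 @ bar 2 tick 2 v(0, 1): C4/B4 M7 untreated
  -> R4 @ bar 4 tick 0 v(0, 1): C4/D4 M2 untreated
  -> R2 @ bar 6 tick 0 v(0, 1): G3/E4 M6 -> A3/A4 P8 similar

(1, 0, R4, (0, 1))
(2, 2, R4, (0, 1))
(4, 0, R4, (0, 1))
(6, 0, R2, (0, 1))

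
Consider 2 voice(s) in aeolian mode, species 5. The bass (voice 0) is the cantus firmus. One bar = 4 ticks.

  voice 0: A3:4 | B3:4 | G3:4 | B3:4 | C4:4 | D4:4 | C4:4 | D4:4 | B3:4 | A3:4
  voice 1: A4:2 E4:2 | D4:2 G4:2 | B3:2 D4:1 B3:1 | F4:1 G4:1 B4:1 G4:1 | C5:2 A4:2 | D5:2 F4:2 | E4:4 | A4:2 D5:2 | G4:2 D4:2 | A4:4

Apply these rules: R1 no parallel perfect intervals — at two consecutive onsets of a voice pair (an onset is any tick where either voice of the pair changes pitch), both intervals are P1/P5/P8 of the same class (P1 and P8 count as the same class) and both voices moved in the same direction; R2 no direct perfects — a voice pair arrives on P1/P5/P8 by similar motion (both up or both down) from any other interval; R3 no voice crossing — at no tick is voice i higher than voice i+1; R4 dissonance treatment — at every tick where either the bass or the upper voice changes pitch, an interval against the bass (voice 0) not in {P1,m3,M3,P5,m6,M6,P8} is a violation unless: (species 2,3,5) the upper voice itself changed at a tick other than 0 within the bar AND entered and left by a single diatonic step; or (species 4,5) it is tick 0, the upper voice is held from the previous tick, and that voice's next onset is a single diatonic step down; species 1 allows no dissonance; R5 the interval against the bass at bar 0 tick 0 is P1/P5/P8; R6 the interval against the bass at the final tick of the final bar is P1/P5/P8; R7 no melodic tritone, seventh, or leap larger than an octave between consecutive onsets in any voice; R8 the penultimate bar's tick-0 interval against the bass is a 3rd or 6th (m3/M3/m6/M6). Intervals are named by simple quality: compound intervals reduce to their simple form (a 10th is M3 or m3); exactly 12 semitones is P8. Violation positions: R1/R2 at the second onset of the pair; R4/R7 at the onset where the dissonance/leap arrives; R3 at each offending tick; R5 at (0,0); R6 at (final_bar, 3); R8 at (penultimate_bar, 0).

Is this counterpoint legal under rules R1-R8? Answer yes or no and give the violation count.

bar 0: v0=A3 v1=A4 (P8)
bar 1: v0=B3 v1=D4 (m3)
bar 2: v0=G3 v1=B3 (M3)
bar 3: v0=B3 v1=F4 (TT)
bar 4: v0=C4 v1=C5 (P8)
bar 5: v0=D4 v1=D5 (P8)
bar 6: v0=C4 v1=E4 (M3)
bar 7: v0=D4 v1=A4 (P5)
bar 8: v0=B3 v1=G4 (m6)
bar 9: v0=A3 v1=A4 (P8)
  R4 @ bar3.0: B3/F4 TT untreated
  R7 @ bar3.0: B3->F4 leap 6st
  R2 @ bar4.0: B3/G4 m6 -> C4/C5 P8 similar
  R2 @ bar5.0: C4/A4 M6 -> D4/D5 P8 similar
  R2 @ bar7.0: C4/E4 M3 -> D4/A4 P5 similar

No (5 violations)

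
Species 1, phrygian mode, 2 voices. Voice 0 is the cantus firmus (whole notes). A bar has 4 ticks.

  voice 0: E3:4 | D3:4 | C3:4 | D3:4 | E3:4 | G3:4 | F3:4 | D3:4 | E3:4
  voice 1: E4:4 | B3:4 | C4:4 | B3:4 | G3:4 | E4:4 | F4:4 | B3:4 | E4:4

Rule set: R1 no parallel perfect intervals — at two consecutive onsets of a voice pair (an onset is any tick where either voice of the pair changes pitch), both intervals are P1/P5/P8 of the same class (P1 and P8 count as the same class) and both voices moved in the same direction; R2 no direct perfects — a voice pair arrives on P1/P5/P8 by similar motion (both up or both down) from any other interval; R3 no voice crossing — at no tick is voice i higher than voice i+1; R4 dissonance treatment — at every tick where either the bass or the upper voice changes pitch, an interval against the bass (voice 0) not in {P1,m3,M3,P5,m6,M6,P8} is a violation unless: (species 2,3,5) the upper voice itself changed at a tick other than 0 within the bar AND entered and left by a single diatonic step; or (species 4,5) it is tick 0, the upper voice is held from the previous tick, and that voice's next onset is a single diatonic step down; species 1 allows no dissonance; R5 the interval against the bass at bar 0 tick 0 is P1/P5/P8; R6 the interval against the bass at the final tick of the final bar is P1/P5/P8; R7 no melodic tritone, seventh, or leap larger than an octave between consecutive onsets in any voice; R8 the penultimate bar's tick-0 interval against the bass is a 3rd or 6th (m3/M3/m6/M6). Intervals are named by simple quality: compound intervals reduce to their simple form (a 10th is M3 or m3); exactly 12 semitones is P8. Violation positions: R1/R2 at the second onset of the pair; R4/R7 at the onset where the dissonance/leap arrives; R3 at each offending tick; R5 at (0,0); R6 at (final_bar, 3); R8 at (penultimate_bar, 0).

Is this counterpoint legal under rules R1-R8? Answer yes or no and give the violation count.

No (2 violations)

bar 0: v0=E3 v1=E4 (P8)
bar 1: v0=D3 v1=B3 (M6)
bar 2: v0=C3 v1=C4 (P8)
bar 3: v0=D3 v1=B3 (M6)
bar 4: v0=E3 v1=G3 (m3)
bar 5: v0=G3 v1=E4 (M6)
bar 6: v0=F3 v1=F4 (P8)
bar 7: v0=D3 v1=B3 (M6)
bar 8: v0=E3 v1=E4 (P8)
  R7 @ bar7.0: F4->B3 leap 6st
  R2 @ bar8.0: D3/B3 M6 -> E3/E4 P8 similar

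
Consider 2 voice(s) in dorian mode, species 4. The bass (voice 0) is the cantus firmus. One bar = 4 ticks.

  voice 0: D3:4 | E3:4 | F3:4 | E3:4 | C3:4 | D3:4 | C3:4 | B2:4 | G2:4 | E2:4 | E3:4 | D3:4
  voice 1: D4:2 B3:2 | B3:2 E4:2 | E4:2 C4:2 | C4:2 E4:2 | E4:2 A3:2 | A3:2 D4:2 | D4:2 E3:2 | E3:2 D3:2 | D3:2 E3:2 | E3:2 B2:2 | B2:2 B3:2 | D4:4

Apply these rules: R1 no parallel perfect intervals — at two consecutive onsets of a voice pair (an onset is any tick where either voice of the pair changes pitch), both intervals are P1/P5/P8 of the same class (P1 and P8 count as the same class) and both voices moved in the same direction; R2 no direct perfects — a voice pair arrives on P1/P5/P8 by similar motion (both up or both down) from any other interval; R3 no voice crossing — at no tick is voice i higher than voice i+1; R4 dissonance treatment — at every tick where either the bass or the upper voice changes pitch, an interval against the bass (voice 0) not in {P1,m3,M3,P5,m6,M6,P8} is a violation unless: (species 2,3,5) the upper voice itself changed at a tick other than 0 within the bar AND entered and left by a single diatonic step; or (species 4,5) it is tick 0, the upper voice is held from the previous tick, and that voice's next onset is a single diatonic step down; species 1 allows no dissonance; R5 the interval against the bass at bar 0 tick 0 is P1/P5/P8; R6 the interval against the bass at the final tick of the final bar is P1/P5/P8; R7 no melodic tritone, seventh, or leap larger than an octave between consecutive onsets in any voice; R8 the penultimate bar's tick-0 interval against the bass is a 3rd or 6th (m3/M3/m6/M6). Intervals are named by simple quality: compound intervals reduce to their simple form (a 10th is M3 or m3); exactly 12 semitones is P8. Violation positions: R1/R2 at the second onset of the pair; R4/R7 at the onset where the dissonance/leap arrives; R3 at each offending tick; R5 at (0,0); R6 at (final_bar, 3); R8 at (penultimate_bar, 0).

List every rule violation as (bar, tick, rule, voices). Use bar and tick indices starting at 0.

(2, 0, R4, (0, 1))
(6, 0, R4, (0, 1))
(6, 2, R7, (1,))
(10, 0, R3, (0, 1))
(10, 0, R4, (0, 1))
(10, 0, R8, (0, 1))
(10, 1, R3, (0, 1))

bar 0: v0=D3 v1=D4 downbeat P8
bar 1: v0=E3 v1=B3 downbeat P5
bar 2: v0=F3 v1=E4 downbeat M7
bar 3: v0=E3 v1=C4 downbeat m6
bar 4: v0=C3 v1=E4 downbeat M3
bar 5: v0=D3 v1=A3 downbeat P5
bar 6: v0=C3 v1=D4 downbeat M2
bar 7: v0=B2 v1=E3 downbeat P4
bar 8: v0=G2 v1=D3 downbeat P5
bar 9: v0=E2 v1=E3 downbeat P8
bar 10: v0=E3 v1=B2 downbeat P4
bar 11: v0=D3 v1=D4 downbeat P8
  -> R4 @ bar 2 tick 0 v(0, 1): F3/E4 M7 untreated
  -> R4 @ bar 6 tick 0 v(0, 1): C3/D4 M2 untreated
  -> R7 @ bar 6 tick 2 v(1,): D4->E3 leap 10st
  -> R3 @ bar 10 tick 0 v(0, 1): E3 above B2
  -> R4 @ bar 10 tick 0 v(0, 1): E3/B2 P4 untreated
  -> R8 @ bar 10 tick 0 v(0, 1): penult P4 not 3rd/6th
  -> R3 @ bar 10 tick 1 v(0, 1): E3 above B2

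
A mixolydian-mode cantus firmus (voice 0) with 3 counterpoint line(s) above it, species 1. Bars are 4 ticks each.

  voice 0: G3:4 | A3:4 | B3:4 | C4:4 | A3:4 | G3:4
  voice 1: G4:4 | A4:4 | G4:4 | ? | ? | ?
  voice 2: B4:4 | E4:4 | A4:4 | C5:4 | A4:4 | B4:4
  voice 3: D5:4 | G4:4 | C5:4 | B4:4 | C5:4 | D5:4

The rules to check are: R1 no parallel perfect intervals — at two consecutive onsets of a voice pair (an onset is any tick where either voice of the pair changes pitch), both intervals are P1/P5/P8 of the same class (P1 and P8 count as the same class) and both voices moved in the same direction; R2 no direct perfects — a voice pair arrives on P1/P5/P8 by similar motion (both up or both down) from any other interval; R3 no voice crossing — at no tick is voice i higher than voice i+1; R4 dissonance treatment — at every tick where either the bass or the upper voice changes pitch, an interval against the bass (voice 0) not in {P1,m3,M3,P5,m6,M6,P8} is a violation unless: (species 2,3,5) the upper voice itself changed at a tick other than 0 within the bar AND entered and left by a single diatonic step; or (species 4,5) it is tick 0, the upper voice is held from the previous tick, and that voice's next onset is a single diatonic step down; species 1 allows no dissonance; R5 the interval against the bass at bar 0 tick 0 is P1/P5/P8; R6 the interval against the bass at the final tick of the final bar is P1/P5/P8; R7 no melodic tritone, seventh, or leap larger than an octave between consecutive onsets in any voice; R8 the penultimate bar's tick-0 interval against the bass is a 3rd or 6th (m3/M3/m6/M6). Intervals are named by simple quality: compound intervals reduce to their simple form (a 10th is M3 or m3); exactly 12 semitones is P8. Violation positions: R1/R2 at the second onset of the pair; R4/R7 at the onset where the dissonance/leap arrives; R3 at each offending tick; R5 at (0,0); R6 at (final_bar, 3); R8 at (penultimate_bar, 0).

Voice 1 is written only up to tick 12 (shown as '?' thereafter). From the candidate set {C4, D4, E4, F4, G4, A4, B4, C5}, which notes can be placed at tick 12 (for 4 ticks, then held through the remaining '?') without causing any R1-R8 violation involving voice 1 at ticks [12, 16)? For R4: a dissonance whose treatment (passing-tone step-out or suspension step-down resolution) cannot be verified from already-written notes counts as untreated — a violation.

{A4, C4, G4}

C4: legal
D4: violates R4
E4: violates R2
F4: violates R4
G4: legal
A4: legal
B4: violates R4
C5: violates R2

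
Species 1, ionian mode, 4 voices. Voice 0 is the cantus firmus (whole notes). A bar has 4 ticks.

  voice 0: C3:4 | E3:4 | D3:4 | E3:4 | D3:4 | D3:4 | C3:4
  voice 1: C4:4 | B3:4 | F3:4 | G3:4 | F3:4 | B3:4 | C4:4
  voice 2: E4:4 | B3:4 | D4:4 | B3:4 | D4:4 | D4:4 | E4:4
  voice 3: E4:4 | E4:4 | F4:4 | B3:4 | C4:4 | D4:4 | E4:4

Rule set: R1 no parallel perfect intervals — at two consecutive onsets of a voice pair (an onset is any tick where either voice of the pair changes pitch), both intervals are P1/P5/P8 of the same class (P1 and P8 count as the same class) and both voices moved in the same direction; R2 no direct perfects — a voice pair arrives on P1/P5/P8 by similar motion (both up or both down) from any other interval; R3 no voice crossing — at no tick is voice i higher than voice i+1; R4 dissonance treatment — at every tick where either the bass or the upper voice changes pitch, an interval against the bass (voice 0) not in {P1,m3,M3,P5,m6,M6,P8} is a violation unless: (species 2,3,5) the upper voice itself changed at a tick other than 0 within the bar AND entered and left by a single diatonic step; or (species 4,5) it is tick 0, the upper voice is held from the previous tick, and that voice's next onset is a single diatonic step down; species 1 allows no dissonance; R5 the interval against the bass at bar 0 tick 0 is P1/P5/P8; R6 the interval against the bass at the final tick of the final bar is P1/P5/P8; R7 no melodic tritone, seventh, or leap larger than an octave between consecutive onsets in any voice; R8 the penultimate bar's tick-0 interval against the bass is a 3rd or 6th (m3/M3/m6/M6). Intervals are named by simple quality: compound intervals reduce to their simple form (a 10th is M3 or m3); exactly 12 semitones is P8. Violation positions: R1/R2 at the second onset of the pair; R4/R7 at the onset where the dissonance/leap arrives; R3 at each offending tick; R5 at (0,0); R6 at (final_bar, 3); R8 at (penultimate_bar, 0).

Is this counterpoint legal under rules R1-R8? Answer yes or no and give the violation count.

No (17 violations)

bar 0: v0=C3 v1=C4 v2=E4 v3=E4 (M3)
bar 1: v0=E3 v1=B3 v2=B3 v3=E4 (P8)
bar 2: v0=D3 v1=F3 v2=D4 v3=F4 (m3)
bar 3: v0=E3 v1=G3 v2=B3 v3=B3 (P5)
bar 4: v0=D3 v1=F3 v2=D4 v3=C4 (m7)
bar 5: v0=D3 v1=B3 v2=D4 v3=D4 (P8)
bar 6: v0=C3 v1=C4 v2=E4 v3=E4 (M3)
  R5 @ bar0.0: opens on M3
  R5 @ bar0.0: opens on M3
  R2 @ bar1.0: C4/E4 M3 -> B3/B3 P1 similar
  R7 @ bar2.0: B3->F3 leap 6st
  R2 @ bar3.0: D4/F4 m3 -> B3/B3 P1 similar
  R7 @ bar3.0: F4->B3 leap 6st
  R3 @ bar4.0: D4 above C4
  R4 @ bar4.0: D3/C4 m7 untreated
  R3 @ bar4.1: D4 above C4
  R3 @ bar4.2: D4 above C4
  R3 @ bar4.3: D4 above C4
  R7 @ bar5.0: F3->B3 leap 6st
  R8 @ bar5.0: penult P8 not 3rd/6th
  R8 @ bar5.0: penult P8 not 3rd/6th
  R1 @ bar6.0: D4/D4 P1 -> E4/E4 P1 similar
  R6 @ bar6.3: closes on M3
  R6 @ bar6.3: closes on M3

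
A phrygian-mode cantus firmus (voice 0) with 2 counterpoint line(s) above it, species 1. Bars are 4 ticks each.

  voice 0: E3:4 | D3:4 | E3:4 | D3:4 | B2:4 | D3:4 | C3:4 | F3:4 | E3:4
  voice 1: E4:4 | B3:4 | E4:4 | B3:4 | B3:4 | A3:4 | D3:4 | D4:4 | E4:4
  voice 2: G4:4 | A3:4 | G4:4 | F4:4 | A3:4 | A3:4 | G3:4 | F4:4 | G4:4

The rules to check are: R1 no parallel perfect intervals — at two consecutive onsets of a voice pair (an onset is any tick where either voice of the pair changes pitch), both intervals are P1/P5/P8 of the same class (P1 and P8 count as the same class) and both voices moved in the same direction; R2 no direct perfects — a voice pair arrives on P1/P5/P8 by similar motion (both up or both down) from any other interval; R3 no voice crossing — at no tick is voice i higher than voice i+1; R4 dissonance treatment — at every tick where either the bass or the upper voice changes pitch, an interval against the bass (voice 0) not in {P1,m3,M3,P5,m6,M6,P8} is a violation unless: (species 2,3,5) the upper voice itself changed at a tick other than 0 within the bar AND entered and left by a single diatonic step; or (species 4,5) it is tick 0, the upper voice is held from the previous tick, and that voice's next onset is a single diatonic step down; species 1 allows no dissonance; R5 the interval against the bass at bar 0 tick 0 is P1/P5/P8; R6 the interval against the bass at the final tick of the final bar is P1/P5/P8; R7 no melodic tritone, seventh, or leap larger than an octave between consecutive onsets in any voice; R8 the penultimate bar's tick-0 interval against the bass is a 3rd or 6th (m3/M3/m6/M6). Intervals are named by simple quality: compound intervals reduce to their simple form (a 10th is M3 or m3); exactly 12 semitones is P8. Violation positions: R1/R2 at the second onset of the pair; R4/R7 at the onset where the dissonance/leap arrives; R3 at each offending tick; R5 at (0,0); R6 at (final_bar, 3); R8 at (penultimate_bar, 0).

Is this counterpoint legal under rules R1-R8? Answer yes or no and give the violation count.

bar 0: v0=E3 v1=E4 v2=G4 (m3)
bar 1: v0=D3 v1=B3 v2=A3 (P5)
bar 2: v0=E3 v1=E4 v2=G4 (m3)
bar 3: v0=D3 v1=B3 v2=F4 (m3)
bar 4: v0=B2 v1=B3 v2=A3 (m7)
bar 5: v0=D3 v1=A3 v2=A3 (P5)
bar 6: v0=C3 v1=D3 v2=G3 (P5)
bar 7: v0=F3 v1=D4 v2=F4 (P8)
bar 8: v0=E3 v1=E4 v2=G4 (m3)
  R5 @ bar0.0: opens on m3
  R2 @ bar1.0: E3/G4 m3 -> D3/A3 P5 similar
  R3 @ bar1.0: B3 above A3
  R7 @ bar1.0: G4->A3 leap 10st
  R3 @ bar1.1: B3 above A3
  R3 @ bar1.2: B3 above A3
  R3 @ bar1.3: B3 above A3
  R2 @ bar2.0: D3/B3 M6 -> E3/E4 P8 similar
  R7 @ bar2.0: A3->G4 leap 10st
  R3 @ bar4.0: B3 above A3
  R4 @ bar4.0: B2/A3 m7 untreated
  R3 @ bar4.1: B3 above A3
  R3 @ bar4.2: B3 above A3
  R3 @ bar4.3: B3 above A3
  R1 @ bar6.0: D3/A3 P5 -> C3/G3 P5 similar
  R4 @ bar6.0: C3/D3 M2 untreated
  R2 @ bar7.0: C3/G3 P5 -> F3/F4 P8 similar
  R7 @ bar7.0: G3->F4 leap 10st
  R8 @ bar7.0: penult P8 not 3rd/6th
  R6 @ bar8.3: closes on m3

No (20 violations)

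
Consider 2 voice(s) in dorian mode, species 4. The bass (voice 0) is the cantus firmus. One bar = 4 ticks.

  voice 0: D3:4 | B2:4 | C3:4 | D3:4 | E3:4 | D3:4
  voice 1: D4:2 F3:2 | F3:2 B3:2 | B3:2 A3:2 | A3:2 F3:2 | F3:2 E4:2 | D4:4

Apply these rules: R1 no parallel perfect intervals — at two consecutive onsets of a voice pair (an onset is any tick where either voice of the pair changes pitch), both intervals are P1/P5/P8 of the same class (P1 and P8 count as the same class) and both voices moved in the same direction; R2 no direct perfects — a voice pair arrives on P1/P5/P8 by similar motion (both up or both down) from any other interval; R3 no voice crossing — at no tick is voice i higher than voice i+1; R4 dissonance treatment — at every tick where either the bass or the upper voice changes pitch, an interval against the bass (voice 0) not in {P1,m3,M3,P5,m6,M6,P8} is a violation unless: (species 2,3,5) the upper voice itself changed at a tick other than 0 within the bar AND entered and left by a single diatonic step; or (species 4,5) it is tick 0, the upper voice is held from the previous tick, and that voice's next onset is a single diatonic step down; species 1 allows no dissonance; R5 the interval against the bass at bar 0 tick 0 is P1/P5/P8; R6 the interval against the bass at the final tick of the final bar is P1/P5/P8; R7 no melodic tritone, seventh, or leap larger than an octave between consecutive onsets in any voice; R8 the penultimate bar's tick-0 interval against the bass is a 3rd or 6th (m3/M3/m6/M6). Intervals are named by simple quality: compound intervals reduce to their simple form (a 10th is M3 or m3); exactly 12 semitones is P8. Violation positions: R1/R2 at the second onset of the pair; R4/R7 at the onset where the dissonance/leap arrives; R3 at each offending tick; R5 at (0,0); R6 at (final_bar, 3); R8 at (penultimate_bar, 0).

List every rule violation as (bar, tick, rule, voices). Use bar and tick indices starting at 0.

bar 0: v0=D3 v1=D4 downbeat P8
bar 1: v0=B2 v1=F3 downbeat TT
bar 2: v0=C3 v1=B3 downbeat M7
bar 3: v0=D3 v1=A3 downbeat P5
bar 4: v0=E3 v1=F3 downbeat m2
bar 5: v0=D3 v1=D4 downbeat P8
  -> R4 @ bar 1 tick 0 v(0, 1): B2/F3 TT untreated
  -> R7 @ bar 1 tick 2 v(1,): F3->B3 leap 6st
  -> R4 @ bar 4 tick 0 v(0, 1): E3/F3 m2 untreated
  -> R8 @ bar 4 tick 0 v(0, 1): penult m2 not 3rd/6th
  -> R7 @ bar 4 tick 2 v(1,): F3->E4 leap 11st
  -> R1 @ bar 5 tick 0 v(0, 1): E3/E4 P8 -> D3/D4 P8 similar

(1, 0, R4, (0, 1))
(1, 2, R7, (1,))
(4, 0, R4, (0, 1))
(4, 0, R8, (0, 1))
(4, 2, R7, (1,))
(5, 0, R1, (0, 1))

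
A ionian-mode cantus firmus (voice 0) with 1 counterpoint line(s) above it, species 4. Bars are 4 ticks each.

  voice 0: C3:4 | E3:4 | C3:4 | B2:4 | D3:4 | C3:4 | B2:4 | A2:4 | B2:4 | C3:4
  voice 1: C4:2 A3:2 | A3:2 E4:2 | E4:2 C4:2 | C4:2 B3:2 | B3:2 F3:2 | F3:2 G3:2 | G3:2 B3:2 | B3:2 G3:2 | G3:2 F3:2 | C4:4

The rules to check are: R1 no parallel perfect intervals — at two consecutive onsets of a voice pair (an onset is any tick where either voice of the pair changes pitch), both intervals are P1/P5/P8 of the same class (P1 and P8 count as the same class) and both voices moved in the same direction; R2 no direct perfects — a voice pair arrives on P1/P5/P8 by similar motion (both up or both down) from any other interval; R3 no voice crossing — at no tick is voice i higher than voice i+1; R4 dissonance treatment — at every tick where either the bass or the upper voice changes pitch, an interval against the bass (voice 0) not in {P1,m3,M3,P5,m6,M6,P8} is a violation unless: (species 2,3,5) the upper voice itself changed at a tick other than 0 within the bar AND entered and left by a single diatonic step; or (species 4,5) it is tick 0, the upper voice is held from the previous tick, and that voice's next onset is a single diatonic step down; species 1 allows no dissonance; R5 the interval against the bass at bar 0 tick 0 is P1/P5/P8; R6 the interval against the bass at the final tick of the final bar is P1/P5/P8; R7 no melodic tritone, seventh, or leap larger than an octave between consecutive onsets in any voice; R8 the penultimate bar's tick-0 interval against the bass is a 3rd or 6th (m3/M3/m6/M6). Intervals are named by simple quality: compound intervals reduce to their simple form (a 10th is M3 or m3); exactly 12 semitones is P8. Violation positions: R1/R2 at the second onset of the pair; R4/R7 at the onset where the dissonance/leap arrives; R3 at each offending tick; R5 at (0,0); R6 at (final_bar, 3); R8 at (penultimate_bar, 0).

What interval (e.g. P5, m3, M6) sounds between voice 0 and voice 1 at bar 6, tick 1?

m6

voice 0=B2 voice 1=G3 -> m6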